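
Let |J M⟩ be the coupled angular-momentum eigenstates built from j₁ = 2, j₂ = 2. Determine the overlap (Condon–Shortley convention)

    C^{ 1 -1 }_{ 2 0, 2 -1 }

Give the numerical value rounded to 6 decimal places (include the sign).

triangle: 3!*1!*1!/6! = 6/720
(j±m)!: 2!*2!*1!*3!*0!*2! = 48
prefactor² = (2J+1)*Δ*N² = 6/5
  k=1: −1/(1!*2!*1!*0!*0!*1!) = -1/2
Σ = -1/2  ⇒  CG² = 6/5*(-1/2)² = 3/10
CG = −√(3/10) = -0.547723

-0.547723  (= −√(3/10))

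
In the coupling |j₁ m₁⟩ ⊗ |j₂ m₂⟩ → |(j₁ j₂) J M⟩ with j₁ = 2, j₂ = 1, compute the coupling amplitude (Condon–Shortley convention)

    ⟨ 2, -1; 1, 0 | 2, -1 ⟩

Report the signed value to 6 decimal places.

−√(1/6) = -0.408248

√[5·1!3!1!/6! · 1!3!1!1!1!3!] = √(3/2)
  +(−1)^0/∏(0,1,3,1,0,0)! = 1/6  (running 1/6)
  +(−1)^1/∏(1,0,2,0,1,1)! = -1/2  (running -1/3)
⟨..|..⟩ = √(3/2)·(-1/3) = -0.408248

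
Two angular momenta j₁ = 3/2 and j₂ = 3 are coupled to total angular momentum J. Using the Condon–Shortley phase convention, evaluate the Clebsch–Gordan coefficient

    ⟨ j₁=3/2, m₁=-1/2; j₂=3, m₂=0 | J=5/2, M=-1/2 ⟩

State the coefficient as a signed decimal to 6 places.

√[6·2!1!4!/8! · 1!2!3!3!2!3!] = √(216/35)
  +(−1)^1/∏(1,1,1,2,0,2)! = -1/4  (running -1/4)
  +(−1)^2/∏(2,0,0,1,1,3)! = 1/12  (running -1/6)
⟨..|..⟩ = √(216/35)·(-1/6) = -0.414039

−√(6/35) = -0.414039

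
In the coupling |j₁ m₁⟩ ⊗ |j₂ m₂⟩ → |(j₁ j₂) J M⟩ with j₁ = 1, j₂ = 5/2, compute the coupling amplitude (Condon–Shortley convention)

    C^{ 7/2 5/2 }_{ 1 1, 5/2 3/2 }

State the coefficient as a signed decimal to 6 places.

+0.845154

√[8·0!2!5!/8! · 2!0!4!1!6!1!] = √(11520/7)
  +(−1)^0/∏(0,0,0,4,2,1)! = 1/48  (running 1/48)
⟨..|..⟩ = √(11520/7)·(1/48) = +0.845154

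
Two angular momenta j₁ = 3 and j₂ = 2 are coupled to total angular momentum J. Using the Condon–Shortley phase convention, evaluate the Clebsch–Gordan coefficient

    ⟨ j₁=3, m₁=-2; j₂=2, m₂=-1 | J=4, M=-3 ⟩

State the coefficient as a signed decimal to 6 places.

-0.223607

√[9·1!5!3!/10! · 1!5!1!3!1!7!] = √(6480)
  +(−1)^0/∏(0,1,5,1,0,2)! = 1/240  (running 1/240)
  +(−1)^1/∏(1,0,4,0,1,3)! = -1/144  (running -1/360)
⟨..|..⟩ = √(6480)·(-1/360) = -0.223607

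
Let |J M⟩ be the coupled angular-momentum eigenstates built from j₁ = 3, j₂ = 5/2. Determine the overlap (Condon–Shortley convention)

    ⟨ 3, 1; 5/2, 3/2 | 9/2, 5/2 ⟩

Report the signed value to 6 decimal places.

-0.317821  (= −√(10/99))

√[10·1!5!4!/11! · 4!2!4!1!7!2!] = √(92160/11)
  +(−1)^0/∏(0,1,2,4,3,0)! = 1/288  (running 1/288)
  +(−1)^1/∏(1,0,1,3,4,1)! = -1/144  (running -1/288)
⟨..|..⟩ = √(92160/11)·(-1/288) = -0.317821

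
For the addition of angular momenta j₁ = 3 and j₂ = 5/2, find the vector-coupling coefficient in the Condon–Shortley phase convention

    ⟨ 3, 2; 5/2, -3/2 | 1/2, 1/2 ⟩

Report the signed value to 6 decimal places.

√[2·5!1!0!/7! · 5!1!1!4!1!0!] = √(960/7)
  +(−1)^1/∏(1,4,0,0,1,0)! = -1/24  (running -1/24)
⟨..|..⟩ = √(960/7)·(-1/24) = -0.487950

-0.487950  (= −√(5/21))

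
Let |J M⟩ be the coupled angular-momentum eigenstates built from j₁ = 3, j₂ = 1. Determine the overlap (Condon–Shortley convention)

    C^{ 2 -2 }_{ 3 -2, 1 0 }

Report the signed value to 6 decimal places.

√[5·2!4!0!/7! · 1!5!1!1!0!4!] = √(960/7)
  +(−1)^1/∏(1,1,4,0,0,0)! = -1/24  (running -1/24)
⟨..|..⟩ = √(960/7)·(-1/24) = -0.487950

−√(5/21) ≈ -0.487950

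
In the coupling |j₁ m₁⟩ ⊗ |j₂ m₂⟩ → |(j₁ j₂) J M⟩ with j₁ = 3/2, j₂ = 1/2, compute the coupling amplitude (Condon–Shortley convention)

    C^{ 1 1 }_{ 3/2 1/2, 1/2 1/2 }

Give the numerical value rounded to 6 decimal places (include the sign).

−√(1/4) = -0.500000

j₁+j₂−J=1  J+j₁−j₂=2  J−j₁+j₂=0  j₁+j₂+J+1=4
(j₁±m₁, j₂±m₂, J±M) = (2,1,1,0,2,0)
P² = 1
sum k=1..1:
  [1] −1/2 = -1/2
S = -1/2
C² = P²·S² = 1/4 ; C = -0.500000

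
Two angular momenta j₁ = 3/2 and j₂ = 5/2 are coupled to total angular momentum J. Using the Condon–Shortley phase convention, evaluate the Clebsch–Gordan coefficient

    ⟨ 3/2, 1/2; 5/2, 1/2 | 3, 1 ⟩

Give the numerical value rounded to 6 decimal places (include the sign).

√[7·1!2!4!/8! · 2!1!3!2!4!2!] = √(48/5)
  +(−1)^0/∏(0,1,1,3,1,1)! = 1/6  (running 1/6)
  +(−1)^1/∏(1,0,0,2,2,2)! = -1/8  (running 1/24)
⟨..|..⟩ = √(48/5)·(1/24) = +0.129099

+0.129099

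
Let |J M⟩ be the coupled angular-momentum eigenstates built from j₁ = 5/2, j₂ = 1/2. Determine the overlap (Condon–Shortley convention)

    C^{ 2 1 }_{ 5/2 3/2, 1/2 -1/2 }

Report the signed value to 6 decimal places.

+0.816497

triangle: 1!×4!×0!/6! = 24/720
(j±m)!: 4!×1!×0!×1!×3!×1! = 144
prefactor² = (2J+1)×Δ×N² = 24
  k=0: +1/(0!×1!×1!×0!×3!×0!) = 1/6
Σ = 1/6  ⇒  CG² = 24×1/6² = 2/3
CG = +√(2/3) = +0.816497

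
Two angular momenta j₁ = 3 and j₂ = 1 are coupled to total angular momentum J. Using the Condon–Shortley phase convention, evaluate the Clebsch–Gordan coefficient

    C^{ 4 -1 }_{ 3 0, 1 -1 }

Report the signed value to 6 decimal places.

+0.597614

triangle: 0!·6!·2!/9! = 1440/362880
(j±m)!: 3!·3!·0!·2!·3!·5! = 51840
prefactor² = (2J+1)·Δ·N² = 12960/7
  k=0: +1/(0!·0!·3!·0!·3!·2!) = 1/72
Σ = 1/72  ⇒  CG² = 12960/7·1/72² = 5/14
CG = +√(5/14) = +0.597614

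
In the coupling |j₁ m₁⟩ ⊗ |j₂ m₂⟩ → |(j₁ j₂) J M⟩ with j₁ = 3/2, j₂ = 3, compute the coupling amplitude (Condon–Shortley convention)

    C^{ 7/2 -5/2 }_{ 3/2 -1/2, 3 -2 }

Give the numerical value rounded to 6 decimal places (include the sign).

√[8·1!2!5!/9! · 1!2!1!5!1!6!] = √(6400/7)
  +(−1)^0/∏(0,1,2,1,0,4)! = 1/48  (running 1/48)
  +(−1)^1/∏(1,0,1,0,1,5)! = -1/120  (running 1/80)
⟨..|..⟩ = √(6400/7)·(1/80) = +0.377964

+0.377964  (= +√(1/7))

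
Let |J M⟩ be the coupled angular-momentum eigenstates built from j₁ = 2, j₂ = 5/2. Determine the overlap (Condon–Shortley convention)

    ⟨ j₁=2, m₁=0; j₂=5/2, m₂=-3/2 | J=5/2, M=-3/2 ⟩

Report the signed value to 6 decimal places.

−√(1/70) ≈ -0.119523

√[6·2!2!3!/8! · 2!2!1!4!1!4!] = √(288/35)
  +(−1)^0/∏(0,2,2,1,0,2)! = 1/8  (running 1/8)
  +(−1)^1/∏(1,1,1,0,1,3)! = -1/6  (running -1/24)
⟨..|..⟩ = √(288/35)·(-1/24) = -0.119523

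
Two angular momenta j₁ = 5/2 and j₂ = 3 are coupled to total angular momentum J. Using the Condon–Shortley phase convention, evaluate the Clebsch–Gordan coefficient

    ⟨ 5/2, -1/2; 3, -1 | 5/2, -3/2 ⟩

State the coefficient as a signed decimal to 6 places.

−√(1/35) = -0.169031

√[6·3!2!3!/9! · 2!3!2!4!1!4!] = √(576/35)
  +(−1)^1/∏(1,2,2,1,0,2)! = -1/8  (running -1/8)
  +(−1)^2/∏(2,1,1,0,1,3)! = 1/12  (running -1/24)
⟨..|..⟩ = √(576/35)·(-1/24) = -0.169031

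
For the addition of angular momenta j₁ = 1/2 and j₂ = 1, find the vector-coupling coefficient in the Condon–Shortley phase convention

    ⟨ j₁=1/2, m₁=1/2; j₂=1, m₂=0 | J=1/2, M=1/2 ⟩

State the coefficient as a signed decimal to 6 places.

+√(1/3) ≈ +0.577350

√[2·1!0!1!/3! · 1!0!1!1!1!0!] = √(1/3)
  +(−1)^0/∏(0,1,0,1,0,0)! = 1  (running 1)
⟨..|..⟩ = √(1/3)·(1) = +0.577350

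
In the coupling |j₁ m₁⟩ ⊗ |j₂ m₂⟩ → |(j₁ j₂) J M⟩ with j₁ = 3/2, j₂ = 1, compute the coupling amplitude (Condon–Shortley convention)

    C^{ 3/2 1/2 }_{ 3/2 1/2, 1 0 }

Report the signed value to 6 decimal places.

+0.258199

√[4·1!2!1!/5! · 2!1!1!1!2!1!] = √(4/15)
  +(−1)^0/∏(0,1,1,1,1,0)! = 1  (running 1)
  +(−1)^1/∏(1,0,0,0,2,1)! = -1/2  (running 1/2)
⟨..|..⟩ = √(4/15)·(1/2) = +0.258199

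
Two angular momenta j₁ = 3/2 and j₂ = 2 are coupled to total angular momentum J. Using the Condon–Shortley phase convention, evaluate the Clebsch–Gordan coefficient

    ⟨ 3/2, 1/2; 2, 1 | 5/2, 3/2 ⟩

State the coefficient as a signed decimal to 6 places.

√[6·1!2!3!/7! · 2!1!3!1!4!1!] = √(144/35)
  +(−1)^0/∏(0,1,1,3,1,0)! = 1/6  (running 1/6)
  +(−1)^1/∏(1,0,0,2,2,1)! = -1/4  (running -1/12)
⟨..|..⟩ = √(144/35)·(-1/12) = -0.169031

−√(1/35) = -0.169031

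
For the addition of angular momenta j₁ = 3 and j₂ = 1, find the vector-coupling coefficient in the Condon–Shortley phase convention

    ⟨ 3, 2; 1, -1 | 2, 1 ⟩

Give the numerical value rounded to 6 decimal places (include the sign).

√[5·2!4!0!/7! · 5!1!0!2!3!1!] = √(480/7)
  +(−1)^0/∏(0,2,1,0,3,0)! = 1/12  (running 1/12)
⟨..|..⟩ = √(480/7)·(1/12) = +0.690066

+0.690066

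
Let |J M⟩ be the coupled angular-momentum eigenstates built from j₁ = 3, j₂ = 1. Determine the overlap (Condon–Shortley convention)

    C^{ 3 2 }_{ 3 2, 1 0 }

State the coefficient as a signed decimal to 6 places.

triangle: 1!·5!·1!/8! = 120/40320
(j±m)!: 5!·1!·1!·1!·5!·1! = 14400
prefactor² = (2J+1)·Δ·N² = 300
  k=0: +1/(0!·1!·1!·1!·4!·0!) = 1/24
  k=1: −1/(1!·0!·0!·0!·5!·1!) = -1/120
Σ = 1/30  ⇒  CG² = 300·1/30² = 1/3
CG = +√(1/3) = +0.577350

+√(1/3) ≈ +0.577350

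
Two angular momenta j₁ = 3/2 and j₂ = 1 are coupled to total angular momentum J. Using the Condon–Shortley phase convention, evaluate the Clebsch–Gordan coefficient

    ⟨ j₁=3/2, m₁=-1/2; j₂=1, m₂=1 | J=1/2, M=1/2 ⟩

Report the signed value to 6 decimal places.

triangle: 2!*1!*0!/4! = 2/24
(j±m)!: 1!*2!*2!*0!*1!*0! = 4
prefactor² = (2J+1)*Δ*N² = 2/3
  k=2: +1/(2!*0!*0!*0!*1!*0!) = 1/2
Σ = 1/2  ⇒  CG² = 2/3*1/2² = 1/6
CG = +√(1/6) = +0.408248

+√(1/6) ≈ +0.408248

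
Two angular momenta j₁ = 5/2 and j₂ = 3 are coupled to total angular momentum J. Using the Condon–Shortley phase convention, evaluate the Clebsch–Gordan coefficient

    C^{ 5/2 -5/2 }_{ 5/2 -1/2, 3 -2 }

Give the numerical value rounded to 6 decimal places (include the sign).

√[6·3!2!3!/9! · 2!3!1!5!0!5!] = √(1440/7)
  +(−1)^1/∏(1,2,2,0,0,3)! = -1/24  (running -1/24)
⟨..|..⟩ = √(1440/7)·(-1/24) = -0.597614

−√(5/14) ≈ -0.597614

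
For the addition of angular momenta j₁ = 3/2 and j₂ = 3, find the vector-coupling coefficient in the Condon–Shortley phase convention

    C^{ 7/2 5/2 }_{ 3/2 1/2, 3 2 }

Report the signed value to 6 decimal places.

−√(1/7) ≈ -0.377964

triangle: 1!×2!×5!/9! = 240/362880
(j±m)!: 2!×1!×5!×1!×6!×1! = 172800
prefactor² = (2J+1)×Δ×N² = 6400/7
  k=0: +1/(0!×1!×1!×5!×1!×0!) = 1/120
  k=1: −1/(1!×0!×0!×4!×2!×1!) = -1/48
Σ = -1/80  ⇒  CG² = 6400/7×(-1/80)² = 1/7
CG = −√(1/7) = -0.377964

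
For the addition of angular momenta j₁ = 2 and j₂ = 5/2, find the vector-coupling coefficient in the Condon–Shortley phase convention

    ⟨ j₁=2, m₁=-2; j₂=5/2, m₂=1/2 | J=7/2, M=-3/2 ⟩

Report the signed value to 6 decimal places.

j₁+j₂−J=1  J+j₁−j₂=3  J−j₁+j₂=4  j₁+j₂+J+1=9
(j₁±m₁, j₂±m₂, J±M) = (0,4,3,2,2,5)
P² = 1536/7
sum k=1..1:
  [1] −1/24 = -1/24
S = -1/24
C² = P²·S² = 8/21 ; C = -0.617213

-0.617213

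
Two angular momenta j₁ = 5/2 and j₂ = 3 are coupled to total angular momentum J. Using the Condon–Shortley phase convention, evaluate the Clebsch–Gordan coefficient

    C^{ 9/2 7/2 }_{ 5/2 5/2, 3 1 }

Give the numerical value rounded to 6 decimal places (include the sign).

+0.710669

triangle: 1!·4!·5!/11! = 2880/39916800
(j±m)!: 5!·0!·4!·2!·8!·1! = 232243200
prefactor² = (2J+1)·Δ·N² = 1843200/11
  k=0: +1/(0!·1!·0!·4!·4!·1!) = 1/576
Σ = 1/576  ⇒  CG² = 1843200/11·1/576² = 50/99
CG = +√(50/99) = +0.710669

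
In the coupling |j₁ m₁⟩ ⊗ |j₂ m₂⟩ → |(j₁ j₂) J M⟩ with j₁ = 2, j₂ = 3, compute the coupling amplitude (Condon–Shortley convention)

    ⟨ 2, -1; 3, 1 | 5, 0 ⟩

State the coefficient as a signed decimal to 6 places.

+√(5/21) = +0.487950

√[11·0!4!6!/11! · 1!3!4!2!5!5!] = √(138240/7)
  +(−1)^0/∏(0,0,3,4,1,2)! = 1/288  (running 1/288)
⟨..|..⟩ = √(138240/7)·(1/288) = +0.487950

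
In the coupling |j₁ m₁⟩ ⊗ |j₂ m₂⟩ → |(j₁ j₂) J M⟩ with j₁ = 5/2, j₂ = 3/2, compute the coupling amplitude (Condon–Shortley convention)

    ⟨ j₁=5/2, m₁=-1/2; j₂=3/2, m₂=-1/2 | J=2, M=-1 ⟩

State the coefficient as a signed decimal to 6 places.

−√(25/84) = -0.545545

j₁+j₂−J=2  J+j₁−j₂=3  J−j₁+j₂=1  j₁+j₂+J+1=7
(j₁±m₁, j₂±m₂, J±M) = (2,3,1,2,1,3)
P² = 12/7
sum k=0..1:
  [0] +1/12 = 1/12
  [1] −1/2 = -1/2
S = -5/12
C² = P²·S² = 25/84 ; C = -0.545545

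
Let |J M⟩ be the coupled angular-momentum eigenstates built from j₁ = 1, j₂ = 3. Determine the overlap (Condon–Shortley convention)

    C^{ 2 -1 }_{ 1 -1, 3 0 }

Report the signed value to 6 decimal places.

+0.377964  (= +√(1/7))

j₁+j₂−J=2  J+j₁−j₂=0  J−j₁+j₂=4  j₁+j₂+J+1=7
(j₁±m₁, j₂±m₂, J±M) = (0,2,3,3,1,3)
P² = 144/7
sum k=2..2:
  [2] +1/12 = 1/12
S = 1/12
C² = P²·S² = 1/7 ; C = +0.377964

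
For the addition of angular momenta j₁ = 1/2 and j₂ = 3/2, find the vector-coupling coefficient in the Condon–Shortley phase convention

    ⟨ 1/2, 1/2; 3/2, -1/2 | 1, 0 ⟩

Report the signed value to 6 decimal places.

triangle: 1!·0!·2!/4! = 2/24
(j±m)!: 1!·0!·1!·2!·1!·1! = 2
prefactor² = (2J+1)·Δ·N² = 1/2
  k=0: +1/(0!·1!·0!·1!·0!·1!) = 1
Σ = 1  ⇒  CG² = 1/2·1² = 1/2
CG = +√(1/2) = +0.707107

+0.707107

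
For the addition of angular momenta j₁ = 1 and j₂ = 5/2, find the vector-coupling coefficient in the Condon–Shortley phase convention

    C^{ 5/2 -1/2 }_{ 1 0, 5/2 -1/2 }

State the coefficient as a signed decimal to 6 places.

√[6·1!1!4!/7! · 1!1!2!3!2!3!] = √(144/35)
  +(−1)^0/∏(0,1,1,2,0,2)! = 1/4  (running 1/4)
  +(−1)^1/∏(1,0,0,1,1,3)! = -1/6  (running 1/12)
⟨..|..⟩ = √(144/35)·(1/12) = +0.169031

+0.169031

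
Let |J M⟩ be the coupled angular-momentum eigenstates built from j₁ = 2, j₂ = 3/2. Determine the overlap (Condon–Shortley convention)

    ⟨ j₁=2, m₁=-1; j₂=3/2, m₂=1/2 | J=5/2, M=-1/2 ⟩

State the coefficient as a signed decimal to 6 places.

−√(5/14) = -0.597614

j₁+j₂−J=1  J+j₁−j₂=3  J−j₁+j₂=2  j₁+j₂+J+1=7
(j₁±m₁, j₂±m₂, J±M) = (1,3,2,1,2,3)
P² = 72/35
sum k=0..1:
  [0] +1/12 = 1/12
  [1] −1/2 = -1/2
S = -5/12
C² = P²·S² = 5/14 ; C = -0.597614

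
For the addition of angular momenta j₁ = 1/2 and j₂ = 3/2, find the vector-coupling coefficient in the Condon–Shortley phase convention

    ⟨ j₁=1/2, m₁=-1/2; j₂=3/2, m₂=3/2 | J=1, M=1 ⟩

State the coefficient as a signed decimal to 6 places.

j₁+j₂−J=1  J+j₁−j₂=0  J−j₁+j₂=2  j₁+j₂+J+1=4
(j₁±m₁, j₂±m₂, J±M) = (0,1,3,0,2,0)
P² = 3
sum k=1..1:
  [1] −1/2 = -1/2
S = -1/2
C² = P²·S² = 3/4 ; C = -0.866025

-0.866025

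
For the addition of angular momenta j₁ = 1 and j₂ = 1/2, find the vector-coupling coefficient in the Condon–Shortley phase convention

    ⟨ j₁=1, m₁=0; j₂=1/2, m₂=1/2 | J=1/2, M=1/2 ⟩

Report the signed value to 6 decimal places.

j₁+j₂−J=1  J+j₁−j₂=1  J−j₁+j₂=0  j₁+j₂+J+1=3
(j₁±m₁, j₂±m₂, J±M) = (1,1,1,0,1,0)
P² = 1/3
sum k=1..1:
  [1] −1/1 = -1
S = -1
C² = P²·S² = 1/3 ; C = -0.577350

-0.577350  (= −√(1/3))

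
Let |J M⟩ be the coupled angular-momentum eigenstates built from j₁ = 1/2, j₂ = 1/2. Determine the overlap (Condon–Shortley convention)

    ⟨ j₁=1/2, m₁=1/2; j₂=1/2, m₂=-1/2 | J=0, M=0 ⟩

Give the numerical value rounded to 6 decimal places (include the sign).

+√(1/2) ≈ +0.707107

j₁+j₂−J=1  J+j₁−j₂=0  J−j₁+j₂=0  j₁+j₂+J+1=2
(j₁±m₁, j₂±m₂, J±M) = (1,0,0,1,0,0)
P² = 1/2
sum k=0..0:
  [0] +1/1 = 1
S = 1
C² = P²·S² = 1/2 ; C = +0.707107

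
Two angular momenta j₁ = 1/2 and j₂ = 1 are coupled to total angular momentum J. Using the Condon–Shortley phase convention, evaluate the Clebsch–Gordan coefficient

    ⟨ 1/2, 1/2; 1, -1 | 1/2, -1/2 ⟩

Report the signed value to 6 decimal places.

+√(2/3) = +0.816497

j₁+j₂−J=1  J+j₁−j₂=0  J−j₁+j₂=1  j₁+j₂+J+1=3
(j₁±m₁, j₂±m₂, J±M) = (1,0,0,2,0,1)
P² = 2/3
sum k=0..0:
  [0] +1/1 = 1
S = 1
C² = P²·S² = 2/3 ; C = +0.816497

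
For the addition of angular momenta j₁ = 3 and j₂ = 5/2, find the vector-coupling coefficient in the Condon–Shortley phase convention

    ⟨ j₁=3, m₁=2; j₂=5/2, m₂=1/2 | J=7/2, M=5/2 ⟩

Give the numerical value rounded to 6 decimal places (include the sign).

−√(2/63) ≈ -0.178174

√[8·2!4!3!/10! · 5!1!3!2!6!1!] = √(4608/7)
  +(−1)^0/∏(0,2,1,3,3,0)! = 1/72  (running 1/72)
  +(−1)^1/∏(1,1,0,2,4,1)! = -1/48  (running -1/144)
⟨..|..⟩ = √(4608/7)·(-1/144) = -0.178174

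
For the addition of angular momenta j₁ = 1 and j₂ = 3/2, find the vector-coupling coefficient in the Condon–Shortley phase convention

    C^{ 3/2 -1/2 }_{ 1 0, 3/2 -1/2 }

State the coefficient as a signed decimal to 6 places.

triangle: 1!*1!*2!/5! = 2/120
(j±m)!: 1!*1!*1!*2!*1!*2! = 4
prefactor² = (2J+1)*Δ*N² = 4/15
  k=0: +1/(0!*1!*1!*1!*0!*1!) = 1
  k=1: −1/(1!*0!*0!*0!*1!*2!) = -1/2
Σ = 1/2  ⇒  CG² = 4/15*1/2² = 1/15
CG = +√(1/15) = +0.258199

+0.258199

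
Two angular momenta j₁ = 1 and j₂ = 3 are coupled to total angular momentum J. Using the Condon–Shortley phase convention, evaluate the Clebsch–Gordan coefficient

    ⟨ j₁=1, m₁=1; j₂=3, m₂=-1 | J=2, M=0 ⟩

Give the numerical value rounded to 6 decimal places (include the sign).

+√(2/7) = +0.534522

√[5·2!0!4!/7! · 2!0!2!4!2!2!] = √(128/7)
  +(−1)^0/∏(0,2,0,2,0,2)! = 1/8  (running 1/8)
⟨..|..⟩ = √(128/7)·(1/8) = +0.534522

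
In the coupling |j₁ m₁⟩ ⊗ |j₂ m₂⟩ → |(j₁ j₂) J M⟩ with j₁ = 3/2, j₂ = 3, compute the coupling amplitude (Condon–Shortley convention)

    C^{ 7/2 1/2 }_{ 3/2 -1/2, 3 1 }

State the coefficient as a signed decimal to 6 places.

√[8·1!2!5!/9! · 1!2!4!2!4!3!] = √(512/7)
  +(−1)^0/∏(0,1,2,4,0,1)! = 1/48  (running 1/48)
  +(−1)^1/∏(1,0,1,3,1,2)! = -1/12  (running -1/16)
⟨..|..⟩ = √(512/7)·(-1/16) = -0.534522

−√(2/7) = -0.534522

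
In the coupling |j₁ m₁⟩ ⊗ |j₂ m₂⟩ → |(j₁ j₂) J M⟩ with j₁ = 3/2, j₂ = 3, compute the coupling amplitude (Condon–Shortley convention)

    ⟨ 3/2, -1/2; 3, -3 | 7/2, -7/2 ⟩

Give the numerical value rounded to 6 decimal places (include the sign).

√[8·1!2!5!/9! · 1!2!0!6!0!7!] = √(38400)
  +(−1)^0/∏(0,1,2,0,0,5)! = 1/240  (running 1/240)
⟨..|..⟩ = √(38400)·(1/240) = +0.816497

+0.816497  (= +√(2/3))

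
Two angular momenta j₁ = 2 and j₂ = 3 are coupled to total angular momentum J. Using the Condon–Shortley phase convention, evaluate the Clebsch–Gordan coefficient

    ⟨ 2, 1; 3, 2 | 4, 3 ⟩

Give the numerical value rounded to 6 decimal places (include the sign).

√[9·1!3!5!/10! · 3!1!5!1!7!1!] = √(6480)
  +(−1)^0/∏(0,1,1,5,2,0)! = 1/240  (running 1/240)
  +(−1)^1/∏(1,0,0,4,3,1)! = -1/144  (running -1/360)
⟨..|..⟩ = √(6480)·(-1/360) = -0.223607

-0.223607  (= −√(1/20))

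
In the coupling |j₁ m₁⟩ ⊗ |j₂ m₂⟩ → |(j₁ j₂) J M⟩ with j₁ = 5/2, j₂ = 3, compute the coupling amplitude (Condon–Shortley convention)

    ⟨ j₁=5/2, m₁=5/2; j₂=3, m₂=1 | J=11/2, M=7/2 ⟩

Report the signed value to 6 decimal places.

+√(3/11) ≈ +0.522233

j₁+j₂−J=0  J+j₁−j₂=5  J−j₁+j₂=6  j₁+j₂+J+1=12
(j₁±m₁, j₂±m₂, J±M) = (5,0,4,2,9,2)
P² = 99532800/11
sum k=0..0:
  [0] +1/5760 = 1/5760
S = 1/5760
C² = P²·S² = 3/11 ; C = +0.522233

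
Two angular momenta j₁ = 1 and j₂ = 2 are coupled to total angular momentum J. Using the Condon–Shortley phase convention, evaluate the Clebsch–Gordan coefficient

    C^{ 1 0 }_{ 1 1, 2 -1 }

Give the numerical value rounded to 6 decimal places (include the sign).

+√(3/10) = +0.547723

√[3·2!0!2!/5! · 2!0!1!3!1!1!] = √(6/5)
  +(−1)^0/∏(0,2,0,1,0,1)! = 1/2  (running 1/2)
⟨..|..⟩ = √(6/5)·(1/2) = +0.547723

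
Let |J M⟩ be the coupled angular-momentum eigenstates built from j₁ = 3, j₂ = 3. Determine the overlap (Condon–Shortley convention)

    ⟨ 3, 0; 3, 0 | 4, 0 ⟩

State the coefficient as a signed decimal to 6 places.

−√(18/77) = -0.483494

j₁+j₂−J=2  J+j₁−j₂=4  J−j₁+j₂=4  j₁+j₂+J+1=11
(j₁±m₁, j₂±m₂, J±M) = (3,3,3,3,4,4)
P² = 373248/1925
sum k=0..2:
  [0] +1/72 = 1/72
  [1] −1/16 = -1/16
  [2] +1/72 = 1/72
S = -5/144
C² = P²·S² = 18/77 ; C = -0.483494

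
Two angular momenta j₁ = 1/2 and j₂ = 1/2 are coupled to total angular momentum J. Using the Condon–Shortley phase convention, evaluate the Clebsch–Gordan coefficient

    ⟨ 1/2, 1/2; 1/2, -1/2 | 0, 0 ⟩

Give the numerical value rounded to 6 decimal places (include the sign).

+0.707107

√[1·1!0!0!/2! · 1!0!0!1!0!0!] = √(1/2)
  +(−1)^0/∏(0,1,0,0,0,0)! = 1  (running 1)
⟨..|..⟩ = √(1/2)·(1) = +0.707107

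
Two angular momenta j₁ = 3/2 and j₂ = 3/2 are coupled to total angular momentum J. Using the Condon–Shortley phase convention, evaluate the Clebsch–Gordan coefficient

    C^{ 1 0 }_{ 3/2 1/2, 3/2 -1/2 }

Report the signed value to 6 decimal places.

√[3·2!1!1!/5! · 2!1!1!2!1!1!] = √(1/5)
  +(−1)^0/∏(0,2,1,1,0,0)! = 1/2  (running 1/2)
  +(−1)^1/∏(1,1,0,0,1,1)! = -1  (running -1/2)
⟨..|..⟩ = √(1/5)·(-1/2) = -0.223607

-0.223607  (= −√(1/20))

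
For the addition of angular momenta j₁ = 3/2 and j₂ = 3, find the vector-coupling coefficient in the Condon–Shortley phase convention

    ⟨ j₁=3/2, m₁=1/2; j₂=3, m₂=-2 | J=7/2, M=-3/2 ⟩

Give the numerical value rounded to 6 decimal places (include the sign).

+√(3/7) ≈ +0.654654

√[8·1!2!5!/9! · 2!1!1!5!2!5!] = √(6400/21)
  +(−1)^0/∏(0,1,1,1,1,4)! = 1/24  (running 1/24)
  +(−1)^1/∏(1,0,0,0,2,5)! = -1/240  (running 3/80)
⟨..|..⟩ = √(6400/21)·(3/80) = +0.654654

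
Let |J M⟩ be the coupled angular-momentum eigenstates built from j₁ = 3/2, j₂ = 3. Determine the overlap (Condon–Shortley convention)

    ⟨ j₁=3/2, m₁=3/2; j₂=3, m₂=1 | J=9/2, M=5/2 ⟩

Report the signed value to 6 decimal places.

triangle: 0!×3!×6!/10! = 4320/3628800
(j±m)!: 3!×0!×4!×2!×7!×2! = 2903040
prefactor² = (2J+1)×Δ×N² = 34560
  k=0: +1/(0!×0!×0!×4!×3!×2!) = 1/288
Σ = 1/288  ⇒  CG² = 34560×1/288² = 5/12
CG = +√(5/12) = +0.645497

+0.645497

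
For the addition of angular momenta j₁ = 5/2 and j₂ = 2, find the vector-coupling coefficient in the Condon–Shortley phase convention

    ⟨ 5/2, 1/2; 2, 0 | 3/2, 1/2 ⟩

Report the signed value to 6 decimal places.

√[4·3!2!1!/7! · 3!2!2!2!2!1!] = √(32/35)
  +(−1)^1/∏(1,2,1,1,1,0)! = -1/2  (running -1/2)
  +(−1)^2/∏(2,1,0,0,2,1)! = 1/4  (running -1/4)
⟨..|..⟩ = √(32/35)·(-1/4) = -0.239046

-0.239046  (= −√(2/35))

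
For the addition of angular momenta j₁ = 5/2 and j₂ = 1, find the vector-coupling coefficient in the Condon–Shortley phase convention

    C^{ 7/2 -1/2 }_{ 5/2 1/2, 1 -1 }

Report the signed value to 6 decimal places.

√[8·0!5!2!/8! · 3!2!0!2!3!4!] = √(1152/7)
  +(−1)^0/∏(0,0,2,0,3,2)! = 1/24  (running 1/24)
⟨..|..⟩ = √(1152/7)·(1/24) = +0.534522

+√(2/7) ≈ +0.534522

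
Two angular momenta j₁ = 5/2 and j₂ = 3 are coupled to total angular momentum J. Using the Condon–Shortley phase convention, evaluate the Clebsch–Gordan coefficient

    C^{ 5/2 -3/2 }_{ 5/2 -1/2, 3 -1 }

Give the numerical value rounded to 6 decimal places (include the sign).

√[6·3!2!3!/9! · 2!3!2!4!1!4!] = √(576/35)
  +(−1)^1/∏(1,2,2,1,0,2)! = -1/8  (running -1/8)
  +(−1)^2/∏(2,1,1,0,1,3)! = 1/12  (running -1/24)
⟨..|..⟩ = √(576/35)·(-1/24) = -0.169031

−√(1/35) ≈ -0.169031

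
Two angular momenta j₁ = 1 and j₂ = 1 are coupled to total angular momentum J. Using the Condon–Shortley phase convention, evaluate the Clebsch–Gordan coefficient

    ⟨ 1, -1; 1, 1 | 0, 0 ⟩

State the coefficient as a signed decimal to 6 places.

triangle: 2!*0!*0!/3! = 2/6
(j±m)!: 0!*2!*2!*0!*0!*0! = 4
prefactor² = (2J+1)*Δ*N² = 4/3
  k=2: +1/(2!*0!*0!*0!*0!*0!) = 1/2
Σ = 1/2  ⇒  CG² = 4/3*1/2² = 1/3
CG = +√(1/3) = +0.577350

+√(1/3) ≈ +0.577350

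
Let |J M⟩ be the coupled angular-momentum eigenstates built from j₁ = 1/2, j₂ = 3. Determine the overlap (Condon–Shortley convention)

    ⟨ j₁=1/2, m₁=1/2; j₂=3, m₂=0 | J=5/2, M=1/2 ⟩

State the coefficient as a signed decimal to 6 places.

j₁+j₂−J=1  J+j₁−j₂=0  J−j₁+j₂=5  j₁+j₂+J+1=7
(j₁±m₁, j₂±m₂, J±M) = (1,0,3,3,3,2)
P² = 432/7
sum k=0..0:
  [0] +1/12 = 1/12
S = 1/12
C² = P²·S² = 3/7 ; C = +0.654654

+√(3/7) ≈ +0.654654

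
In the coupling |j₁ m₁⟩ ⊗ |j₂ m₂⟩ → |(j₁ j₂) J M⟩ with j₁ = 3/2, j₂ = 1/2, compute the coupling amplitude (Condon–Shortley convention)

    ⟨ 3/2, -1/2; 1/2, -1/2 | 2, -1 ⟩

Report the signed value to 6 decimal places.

+0.866025

triangle: 0!*3!*1!/5! = 6/120
(j±m)!: 1!*2!*0!*1!*1!*3! = 12
prefactor² = (2J+1)*Δ*N² = 3
  k=0: +1/(0!*0!*2!*0!*1!*1!) = 1/2
Σ = 1/2  ⇒  CG² = 3*1/2² = 3/4
CG = +√(3/4) = +0.866025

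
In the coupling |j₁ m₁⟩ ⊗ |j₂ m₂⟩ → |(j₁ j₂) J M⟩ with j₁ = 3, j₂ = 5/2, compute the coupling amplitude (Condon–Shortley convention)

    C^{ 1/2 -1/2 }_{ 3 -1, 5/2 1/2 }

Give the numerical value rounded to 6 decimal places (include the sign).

−√(4/21) ≈ -0.436436

triangle: 5!·1!·0!/7! = 120/5040
(j±m)!: 2!·4!·3!·2!·0!·1! = 576
prefactor² = (2J+1)·Δ·N² = 192/7
  k=3: −1/(3!·2!·1!·0!·0!·0!) = -1/12
Σ = -1/12  ⇒  CG² = 192/7·(-1/12)² = 4/21
CG = −√(4/21) = -0.436436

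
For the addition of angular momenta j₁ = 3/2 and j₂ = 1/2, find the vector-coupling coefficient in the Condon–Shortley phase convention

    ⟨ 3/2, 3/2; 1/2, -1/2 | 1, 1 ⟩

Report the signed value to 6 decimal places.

j₁+j₂−J=1  J+j₁−j₂=2  J−j₁+j₂=0  j₁+j₂+J+1=4
(j₁±m₁, j₂±m₂, J±M) = (3,0,0,1,2,0)
P² = 3
sum k=0..0:
  [0] +1/2 = 1/2
S = 1/2
C² = P²·S² = 3/4 ; C = +0.866025

+0.866025  (= +√(3/4))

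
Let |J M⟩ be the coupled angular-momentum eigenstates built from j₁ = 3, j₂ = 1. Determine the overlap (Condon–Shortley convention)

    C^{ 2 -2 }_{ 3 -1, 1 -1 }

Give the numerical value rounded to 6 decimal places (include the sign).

triangle: 2!×4!×0!/7! = 48/5040
(j±m)!: 2!×4!×0!×2!×0!×4! = 2304
prefactor² = (2J+1)×Δ×N² = 768/7
  k=0: +1/(0!×2!×4!×0!×0!×0!) = 1/48
Σ = 1/48  ⇒  CG² = 768/7×1/48² = 1/21
CG = +√(1/21) = +0.218218

+√(1/21) = +0.218218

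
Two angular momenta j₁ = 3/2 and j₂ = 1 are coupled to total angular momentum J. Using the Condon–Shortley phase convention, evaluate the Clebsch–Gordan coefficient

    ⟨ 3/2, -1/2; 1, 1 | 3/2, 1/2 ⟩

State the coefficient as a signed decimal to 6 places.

j₁+j₂−J=1  J+j₁−j₂=2  J−j₁+j₂=1  j₁+j₂+J+1=5
(j₁±m₁, j₂±m₂, J±M) = (1,2,2,0,2,1)
P² = 8/15
sum k=1..1:
  [1] −1/1 = -1
S = -1
C² = P²·S² = 8/15 ; C = -0.730297

-0.730297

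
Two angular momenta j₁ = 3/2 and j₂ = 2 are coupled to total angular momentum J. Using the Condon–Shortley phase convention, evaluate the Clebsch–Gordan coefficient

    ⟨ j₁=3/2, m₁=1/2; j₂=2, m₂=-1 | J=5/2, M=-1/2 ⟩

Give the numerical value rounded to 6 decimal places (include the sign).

+√(5/14) = +0.597614

j₁+j₂−J=1  J+j₁−j₂=2  J−j₁+j₂=3  j₁+j₂+J+1=7
(j₁±m₁, j₂±m₂, J±M) = (2,1,1,3,2,3)
P² = 72/35
sum k=0..1:
  [0] +1/2 = 1/2
  [1] −1/12 = -1/12
S = 5/12
C² = P²·S² = 5/14 ; C = +0.597614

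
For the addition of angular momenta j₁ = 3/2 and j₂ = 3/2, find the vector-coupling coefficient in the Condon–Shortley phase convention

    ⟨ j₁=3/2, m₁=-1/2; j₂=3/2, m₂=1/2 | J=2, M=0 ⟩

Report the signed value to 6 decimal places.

-0.500000  (= −√(1/4))

j₁+j₂−J=1  J+j₁−j₂=2  J−j₁+j₂=2  j₁+j₂+J+1=6
(j₁±m₁, j₂±m₂, J±M) = (1,2,2,1,2,2)
P² = 4/9
sum k=0..1:
  [0] +1/4 = 1/4
  [1] −1/1 = -1
S = -3/4
C² = P²·S² = 1/4 ; C = -0.500000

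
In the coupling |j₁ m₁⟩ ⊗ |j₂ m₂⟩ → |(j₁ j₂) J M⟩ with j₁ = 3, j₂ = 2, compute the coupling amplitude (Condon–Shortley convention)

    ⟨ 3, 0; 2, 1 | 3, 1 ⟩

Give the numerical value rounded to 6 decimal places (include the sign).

j₁+j₂−J=2  J+j₁−j₂=4  J−j₁+j₂=2  j₁+j₂+J+1=9
(j₁±m₁, j₂±m₂, J±M) = (3,3,3,1,4,2)
P² = 96/5
sum k=1..2:
  [1] −1/8 = -1/8
  [2] +1/12 = 1/12
S = -1/24
C² = P²·S² = 1/30 ; C = -0.182574

−√(1/30) = -0.182574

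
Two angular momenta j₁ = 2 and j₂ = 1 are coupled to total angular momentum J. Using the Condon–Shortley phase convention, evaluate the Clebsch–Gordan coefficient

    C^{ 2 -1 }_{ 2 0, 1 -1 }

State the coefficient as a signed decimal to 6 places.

+0.707107  (= +√(1/2))

√[5·1!3!1!/6! · 2!2!0!2!1!3!] = √(2)
  +(−1)^0/∏(0,1,2,0,1,1)! = 1/2  (running 1/2)
⟨..|..⟩ = √(2)·(1/2) = +0.707107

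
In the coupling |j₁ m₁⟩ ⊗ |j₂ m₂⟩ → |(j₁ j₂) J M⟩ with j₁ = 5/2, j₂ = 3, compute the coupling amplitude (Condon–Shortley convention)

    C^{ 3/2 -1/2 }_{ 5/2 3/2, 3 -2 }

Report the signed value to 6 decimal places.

triangle: 4!*1!*2!/8! = 48/40320
(j±m)!: 4!*1!*1!*5!*1!*2! = 5760
prefactor² = (2J+1)*Δ*N² = 192/7
  k=0: +1/(0!*4!*1!*1!*0!*1!) = 1/24
  k=1: −1/(1!*3!*0!*0!*1!*2!) = -1/12
Σ = -1/24  ⇒  CG² = 192/7*(-1/24)² = 1/21
CG = −√(1/21) = -0.218218

-0.218218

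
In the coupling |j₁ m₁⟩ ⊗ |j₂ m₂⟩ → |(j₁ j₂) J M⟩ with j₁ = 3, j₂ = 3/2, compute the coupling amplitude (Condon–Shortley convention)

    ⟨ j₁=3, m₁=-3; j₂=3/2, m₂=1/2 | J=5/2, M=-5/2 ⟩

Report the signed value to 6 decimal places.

+√(15/28) ≈ +0.731925

j₁+j₂−J=2  J+j₁−j₂=4  J−j₁+j₂=1  j₁+j₂+J+1=8
(j₁±m₁, j₂±m₂, J±M) = (0,6,2,1,0,5)
P² = 8640/7
sum k=2..2:
  [2] +1/48 = 1/48
S = 1/48
C² = P²·S² = 15/28 ; C = +0.731925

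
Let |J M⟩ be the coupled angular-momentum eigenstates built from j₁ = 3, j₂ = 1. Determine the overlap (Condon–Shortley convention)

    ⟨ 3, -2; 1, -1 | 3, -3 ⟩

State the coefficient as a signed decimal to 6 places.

√[7·1!5!1!/8! · 1!5!0!2!0!6!] = √(3600)
  +(−1)^0/∏(0,1,5,0,0,1)! = 1/120  (running 1/120)
⟨..|..⟩ = √(3600)·(1/120) = +0.500000

+0.500000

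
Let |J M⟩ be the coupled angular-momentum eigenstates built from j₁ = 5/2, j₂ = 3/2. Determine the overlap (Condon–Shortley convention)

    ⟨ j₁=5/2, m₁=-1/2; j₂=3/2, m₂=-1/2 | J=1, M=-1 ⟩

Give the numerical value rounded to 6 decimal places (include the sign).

-0.387298

√[3·3!2!0!/6! · 2!3!1!2!0!2!] = √(12/5)
  +(−1)^1/∏(1,2,2,0,0,0)! = -1/4  (running -1/4)
⟨..|..⟩ = √(12/5)·(-1/4) = -0.387298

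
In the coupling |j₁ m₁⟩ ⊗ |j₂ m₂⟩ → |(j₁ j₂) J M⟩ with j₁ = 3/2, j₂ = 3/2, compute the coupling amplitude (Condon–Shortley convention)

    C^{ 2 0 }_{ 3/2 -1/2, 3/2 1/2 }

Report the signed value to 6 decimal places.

triangle: 1!×2!×2!/6! = 4/720
(j±m)!: 1!×2!×2!×1!×2!×2! = 16
prefactor² = (2J+1)×Δ×N² = 4/9
  k=0: +1/(0!×1!×2!×2!×0!×0!) = 1/4
  k=1: −1/(1!×0!×1!×1!×1!×1!) = -1
Σ = -3/4  ⇒  CG² = 4/9×(-3/4)² = 1/4
CG = −√(1/4) = -0.500000

-0.500000  (= −√(1/4))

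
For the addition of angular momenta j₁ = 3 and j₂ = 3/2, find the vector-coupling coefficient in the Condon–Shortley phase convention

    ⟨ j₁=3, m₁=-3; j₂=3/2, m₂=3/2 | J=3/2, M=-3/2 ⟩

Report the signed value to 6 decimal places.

j₁+j₂−J=3  J+j₁−j₂=3  J−j₁+j₂=0  j₁+j₂+J+1=7
(j₁±m₁, j₂±m₂, J±M) = (0,6,3,0,0,3)
P² = 5184/7
sum k=3..3:
  [3] −1/36 = -1/36
S = -1/36
C² = P²·S² = 4/7 ; C = -0.755929

-0.755929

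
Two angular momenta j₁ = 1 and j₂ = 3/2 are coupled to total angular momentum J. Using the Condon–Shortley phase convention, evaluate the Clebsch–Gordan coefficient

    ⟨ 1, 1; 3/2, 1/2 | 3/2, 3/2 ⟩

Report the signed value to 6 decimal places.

+0.632456

triangle: 1!*1!*2!/5! = 2/120
(j±m)!: 2!*0!*2!*1!*3!*0! = 24
prefactor² = (2J+1)*Δ*N² = 8/5
  k=0: +1/(0!*1!*0!*2!*1!*0!) = 1/2
Σ = 1/2  ⇒  CG² = 8/5*1/2² = 2/5
CG = +√(2/5) = +0.632456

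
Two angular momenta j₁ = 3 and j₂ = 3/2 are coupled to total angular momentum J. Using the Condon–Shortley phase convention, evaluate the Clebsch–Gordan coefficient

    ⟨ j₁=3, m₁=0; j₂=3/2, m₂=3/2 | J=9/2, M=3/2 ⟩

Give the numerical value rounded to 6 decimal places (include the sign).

triangle: 0!*6!*3!/10! = 4320/3628800
(j±m)!: 3!*3!*3!*0!*6!*3! = 933120
prefactor² = (2J+1)*Δ*N² = 77760/7
  k=0: +1/(0!*0!*3!*3!*3!*0!) = 1/216
Σ = 1/216  ⇒  CG² = 77760/7*1/216² = 5/21
CG = +√(5/21) = +0.487950

+√(5/21) = +0.487950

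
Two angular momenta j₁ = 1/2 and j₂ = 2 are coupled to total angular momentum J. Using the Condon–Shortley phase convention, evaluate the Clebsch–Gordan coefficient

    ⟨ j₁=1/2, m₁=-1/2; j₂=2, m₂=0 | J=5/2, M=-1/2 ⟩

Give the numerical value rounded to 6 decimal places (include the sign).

+0.774597  (= +√(3/5))

j₁+j₂−J=0  J+j₁−j₂=1  J−j₁+j₂=4  j₁+j₂+J+1=6
(j₁±m₁, j₂±m₂, J±M) = (0,1,2,2,2,3)
P² = 48/5
sum k=0..0:
  [0] +1/4 = 1/4
S = 1/4
C² = P²·S² = 3/5 ; C = +0.774597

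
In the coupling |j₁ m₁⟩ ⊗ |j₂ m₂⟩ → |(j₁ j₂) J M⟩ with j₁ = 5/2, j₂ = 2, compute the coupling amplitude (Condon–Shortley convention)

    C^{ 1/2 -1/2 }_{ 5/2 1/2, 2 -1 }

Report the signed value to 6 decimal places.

√[2·4!1!0!/6! · 3!2!1!3!0!1!] = √(24/5)
  +(−1)^1/∏(1,3,1,0,0,0)! = -1/6  (running -1/6)
⟨..|..⟩ = √(24/5)·(-1/6) = -0.365148

−√(2/15) ≈ -0.365148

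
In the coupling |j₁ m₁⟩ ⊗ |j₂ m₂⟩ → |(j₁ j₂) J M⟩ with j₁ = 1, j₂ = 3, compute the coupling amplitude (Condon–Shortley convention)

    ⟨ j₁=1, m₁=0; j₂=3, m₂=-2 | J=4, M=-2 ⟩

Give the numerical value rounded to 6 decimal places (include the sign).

+0.654654

√[9·0!2!6!/9! · 1!1!1!5!2!6!] = √(43200/7)
  +(−1)^0/∏(0,0,1,1,1,5)! = 1/120  (running 1/120)
⟨..|..⟩ = √(43200/7)·(1/120) = +0.654654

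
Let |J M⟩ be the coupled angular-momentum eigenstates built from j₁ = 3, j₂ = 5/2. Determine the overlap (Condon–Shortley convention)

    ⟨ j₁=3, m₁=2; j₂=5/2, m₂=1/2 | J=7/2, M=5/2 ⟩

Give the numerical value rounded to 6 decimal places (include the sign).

−√(2/63) = -0.178174

j₁+j₂−J=2  J+j₁−j₂=4  J−j₁+j₂=3  j₁+j₂+J+1=10
(j₁±m₁, j₂±m₂, J±M) = (5,1,3,2,6,1)
P² = 4608/7
sum k=0..1:
  [0] +1/72 = 1/72
  [1] −1/48 = -1/48
S = -1/144
C² = P²·S² = 2/63 ; C = -0.178174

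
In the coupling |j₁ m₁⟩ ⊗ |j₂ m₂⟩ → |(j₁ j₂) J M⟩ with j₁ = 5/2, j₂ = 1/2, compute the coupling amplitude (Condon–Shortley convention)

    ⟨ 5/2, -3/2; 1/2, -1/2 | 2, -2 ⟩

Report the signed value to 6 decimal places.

j₁+j₂−J=1  J+j₁−j₂=4  J−j₁+j₂=0  j₁+j₂+J+1=6
(j₁±m₁, j₂±m₂, J±M) = (1,4,0,1,0,4)
P² = 96
sum k=0..0:
  [0] +1/24 = 1/24
S = 1/24
C² = P²·S² = 1/6 ; C = +0.408248

+0.408248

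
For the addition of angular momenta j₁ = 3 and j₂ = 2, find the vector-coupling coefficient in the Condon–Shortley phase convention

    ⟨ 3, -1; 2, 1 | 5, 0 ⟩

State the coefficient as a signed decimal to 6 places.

+√(5/21) ≈ +0.487950

j₁+j₂−J=0  J+j₁−j₂=6  J−j₁+j₂=4  j₁+j₂+J+1=11
(j₁±m₁, j₂±m₂, J±M) = (2,4,3,1,5,5)
P² = 138240/7
sum k=0..0:
  [0] +1/288 = 1/288
S = 1/288
C² = P²·S² = 5/21 ; C = +0.487950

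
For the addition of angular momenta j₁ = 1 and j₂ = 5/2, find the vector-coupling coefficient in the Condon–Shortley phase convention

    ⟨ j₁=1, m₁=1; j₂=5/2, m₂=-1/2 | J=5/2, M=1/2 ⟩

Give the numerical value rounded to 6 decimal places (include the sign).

+0.717137

triangle: 1!×1!×4!/7! = 24/5040
(j±m)!: 2!×0!×2!×3!×3!×2! = 288
prefactor² = (2J+1)×Δ×N² = 288/35
  k=0: +1/(0!×1!×0!×2!×1!×2!) = 1/4
Σ = 1/4  ⇒  CG² = 288/35×1/4² = 18/35
CG = +√(18/35) = +0.717137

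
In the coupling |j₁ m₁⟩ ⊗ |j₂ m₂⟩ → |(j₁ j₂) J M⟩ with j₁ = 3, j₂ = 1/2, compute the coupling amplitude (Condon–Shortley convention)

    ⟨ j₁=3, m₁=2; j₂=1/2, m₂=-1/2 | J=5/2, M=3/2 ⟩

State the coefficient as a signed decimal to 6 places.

√[6·1!5!0!/7! · 5!1!0!1!4!1!] = √(2880/7)
  +(−1)^0/∏(0,1,1,0,4,0)! = 1/24  (running 1/24)
⟨..|..⟩ = √(2880/7)·(1/24) = +0.845154

+0.845154  (= +√(5/7))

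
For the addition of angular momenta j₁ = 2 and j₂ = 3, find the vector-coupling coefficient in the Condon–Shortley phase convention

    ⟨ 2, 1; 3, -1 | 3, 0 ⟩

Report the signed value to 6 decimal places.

+√(1/30) ≈ +0.182574

√[7·2!2!4!/9! · 3!1!2!4!3!3!] = √(96/5)
  +(−1)^0/∏(0,2,1,2,1,2)! = 1/8  (running 1/8)
  +(−1)^1/∏(1,1,0,1,2,3)! = -1/12  (running 1/24)
⟨..|..⟩ = √(96/5)·(1/24) = +0.182574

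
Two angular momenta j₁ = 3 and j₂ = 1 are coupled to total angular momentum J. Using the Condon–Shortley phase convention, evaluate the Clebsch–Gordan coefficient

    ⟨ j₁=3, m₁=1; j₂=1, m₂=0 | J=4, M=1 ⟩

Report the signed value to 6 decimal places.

√[9·0!6!2!/9! · 4!2!1!1!5!3!] = √(8640/7)
  +(−1)^0/∏(0,0,2,1,4,1)! = 1/48  (running 1/48)
⟨..|..⟩ = √(8640/7)·(1/48) = +0.731925

+√(15/28) = +0.731925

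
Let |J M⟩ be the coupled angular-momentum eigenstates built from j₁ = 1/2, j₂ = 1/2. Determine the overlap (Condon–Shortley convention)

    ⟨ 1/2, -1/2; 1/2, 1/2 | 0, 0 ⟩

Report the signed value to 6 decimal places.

-0.707107  (= −√(1/2))

triangle: 1!×0!×0!/2! = 1/2
(j±m)!: 0!×1!×1!×0!×0!×0! = 1
prefactor² = (2J+1)×Δ×N² = 1/2
  k=1: −1/(1!×0!×0!×0!×0!×0!) = -1
Σ = -1  ⇒  CG² = 1/2×(-1)² = 1/2
CG = −√(1/2) = -0.707107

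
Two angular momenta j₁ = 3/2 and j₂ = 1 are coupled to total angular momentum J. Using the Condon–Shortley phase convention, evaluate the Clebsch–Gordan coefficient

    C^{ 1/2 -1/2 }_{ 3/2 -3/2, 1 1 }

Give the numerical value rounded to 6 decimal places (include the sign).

j₁+j₂−J=2  J+j₁−j₂=1  J−j₁+j₂=0  j₁+j₂+J+1=4
(j₁±m₁, j₂±m₂, J±M) = (0,3,2,0,0,1)
P² = 2
sum k=2..2:
  [2] +1/2 = 1/2
S = 1/2
C² = P²·S² = 1/2 ; C = +0.707107

+√(1/2) ≈ +0.707107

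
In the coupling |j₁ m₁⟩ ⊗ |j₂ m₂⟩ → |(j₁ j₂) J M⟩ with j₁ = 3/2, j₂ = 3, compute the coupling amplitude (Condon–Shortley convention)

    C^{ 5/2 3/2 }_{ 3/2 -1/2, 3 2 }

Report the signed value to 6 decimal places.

+0.267261

j₁+j₂−J=2  J+j₁−j₂=1  J−j₁+j₂=4  j₁+j₂+J+1=8
(j₁±m₁, j₂±m₂, J±M) = (1,2,5,1,4,1)
P² = 288/7
sum k=1..2:
  [1] −1/24 = -1/24
  [2] +1/12 = 1/12
S = 1/24
C² = P²·S² = 1/14 ; C = +0.267261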